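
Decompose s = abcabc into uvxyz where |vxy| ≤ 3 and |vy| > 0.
u='ab', v='c', x='a', y='b', z='c'

For s = abcabc with pumping length p = 3:

One valid decomposition:
- u = 'ab'
- v = 'c'
- x = 'a'
- y = 'b'
- z = 'c'

Verification:
- uvxyz = 'ab' + 'c' + 'a' + 'b' + 'c' = abcabc ✓
- |vxy| = |'cab'| = 3 ≤ 3 ✓
- |vy| = |'cb'| = 2 > 0 ✓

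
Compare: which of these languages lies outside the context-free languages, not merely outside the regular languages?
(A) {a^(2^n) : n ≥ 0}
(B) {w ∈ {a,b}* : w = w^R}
(A) {a^(2^n) : n ≥ 0}

(A) {a^(2^n) : n ≥ 0} requires the CFL pumping lemma.

- {w ∈ {a,b}* : w = w^R} is context-free (but not regular)
  • Can be shown non-regular with the regular pumping lemma
  • After pumping, the string is no longer symmetric

- {a^(2^n) : n ≥ 0} is NOT context-free
  • Requires the CFL pumping lemma to prove
  • Gaps between powers of 2 grow exponentially

The CFL pumping lemma is "stronger" in that it can prove non-membership
in the larger class of context-free languages.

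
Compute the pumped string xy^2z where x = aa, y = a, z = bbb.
aaaabbb

Given x = 'aa', y = 'a', z = 'bbb' and i = 2:

xy^2z = x + y·y·...·y (2 times) + z
       = 'aa' + 'a'^2 + 'bbb'
       = 'aa' + 'aa' + 'bbb'
       = 'aaaabbb'

The pumped string is 'aaaabbb' with length 7.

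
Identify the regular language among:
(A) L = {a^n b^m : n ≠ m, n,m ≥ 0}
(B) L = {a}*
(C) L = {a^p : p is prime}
(B) {a}*

(B) L = {a}* is regular.

This can be recognized by a finite automaton (DFA/NFA).
Regular expressions like {a}* define regular languages.

The other choices are not regular:
- {a^n b^m : n ≠ m, n,m ≥ 0}: After pumping a's, we can make n = m
- {a^p : p is prime}: After pumping, the length becomes composite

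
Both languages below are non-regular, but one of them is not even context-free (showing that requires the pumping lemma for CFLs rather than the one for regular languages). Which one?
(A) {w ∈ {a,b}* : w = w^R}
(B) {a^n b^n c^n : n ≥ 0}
(B) {a^n b^n c^n : n ≥ 0}

(B) {a^n b^n c^n : n ≥ 0} requires the CFL pumping lemma.

- {w ∈ {a,b}* : w = w^R} is context-free (but not regular)
  • Can be shown non-regular with the regular pumping lemma
  • After pumping, the string is no longer symmetric

- {a^n b^n c^n : n ≥ 0} is NOT context-free
  • Requires the CFL pumping lemma to prove
  • Cannot maintain three equal counts simultaneously

The CFL pumping lemma is "stronger" in that it can prove non-membership
in the larger class of context-free languages.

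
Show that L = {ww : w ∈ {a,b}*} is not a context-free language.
Assume for contradiction that L is context-free, and let p ≥ 1 be the pumping length given by the pumping lemma for CFLs.
Choose s = a^p b^p a^p b^p. Then s ∈ L (take w = a^p b^p) and |s| = 4p ≥ p.
By the CFL pumping lemma, s = uvxyz for some u, v, x, y, z with |vxy| ≤ p, |vy| ≥ 1, and uv^i xy^i z ∈ L for every i ≥ 0.

Write s as four blocks A₁ B₁ A₂ B₂ with A₁ = A₂ = a^p and B₁ = B₂ = b^p. Since |vxy| ≤ p, the window vxy lies inside at most two adjacent blocks. Take i = 0 and let t = uxz, so |t| = 4p − |vy| with 1 ≤ |vy| ≤ p. If |t| is odd, t ∉ L immediately, so assume |vy| is even (hence |vy| ≥ 2) and |t|/2 = 2p − |vy|/2, which satisfies p ≤ |t|/2 ≤ 2p − 1.

Case 1 (vxy inside A₁B₁): t = a^(p−j) b^(p−l) a^p b^p with j + l = |vy|. The second half of t has length < 2p, so it is a suffix of the trailing a^p b^p and ends in b; the first half is a^(p−j) b^(p−l) a^((j+l)/2), which ends in a because (j+l)/2 ≥ 1. The halves differ, so t ∉ L.

Case 2 (vxy inside B₁A₂, straddling the middle): t = a^p b^(p−j) a^(p−l) b^p with j + l = |vy|. If t = ww, then w is a prefix of t of length ≥ p, so w begins with a^p; and w is a suffix of t of length ≥ p, so w ends with b^p. That forces |w| ≥ 2p, contradicting |w| = |t|/2 ≤ 2p − 1. So t ∉ L.

Case 3 (vxy inside A₂B₂): t = a^p b^p a^(p−j) b^(p−l) with j + l = |vy|. The first half of t is a prefix of a^p b^p, so it begins with a; the second half is b^((j+l)/2) a^(p−j) b^(p−l), which begins with b. The halves differ, so t ∉ L.

In every case uv⁰xy⁰z = uxz ∉ L.

This contradicts the CFL pumping lemma, which requires uv^i xy^i z ∈ L for all i ≥ 0.
Hence L = {ww : w ∈ {a,b}*} is not context-free. ∎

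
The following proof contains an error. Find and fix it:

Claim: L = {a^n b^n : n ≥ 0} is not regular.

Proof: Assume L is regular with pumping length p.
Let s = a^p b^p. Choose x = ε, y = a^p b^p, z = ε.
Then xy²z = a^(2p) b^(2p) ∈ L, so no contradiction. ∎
Error: The decomposition violates |xy| ≤ p. With y = a^p b^p, |xy| = |y| = 2p > p. (The proof also miscomputes xy²z, which would be a^p b^p a^p b^p rather than a^(2p) b^(2p), and it wrongly treats one harmless decomposition as settling the matter — the prover does not get to choose the decomposition.)

Correction: The pumping lemma requires |xy| ≤ p, and the argument must handle every decomposition satisfying |xy| ≤ p, |y| ≥ 1. Since s starts with p a's, any such y consists only of a's, say y = a^k with k ≥ 1. Then xy²z = a^(p+k) b^p has unequal numbers of a's and b's, so xy²z ∉ L — the required contradiction.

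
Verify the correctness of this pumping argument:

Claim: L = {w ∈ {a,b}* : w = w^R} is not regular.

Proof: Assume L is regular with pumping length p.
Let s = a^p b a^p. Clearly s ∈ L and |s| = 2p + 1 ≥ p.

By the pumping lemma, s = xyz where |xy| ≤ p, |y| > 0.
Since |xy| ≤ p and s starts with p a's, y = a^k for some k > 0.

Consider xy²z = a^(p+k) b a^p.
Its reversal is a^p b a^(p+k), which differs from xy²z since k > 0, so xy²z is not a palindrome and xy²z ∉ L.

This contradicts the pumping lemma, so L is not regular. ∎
The proof is correct.

This proof is valid because:
1. s = a^p b a^p is in L and is chosen in terms of p, so |s| ≥ p holds for every p
2. The decomposition analysis is correct: |xy| ≤ p forces y to lie inside the leading a's
3. The contradiction is valid: a^(p+k) b a^p has more a's before the b than after it, so it is not a palindrome
4. The conclusion follows logically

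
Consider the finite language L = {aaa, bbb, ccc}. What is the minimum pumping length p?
p = 4

For a finite language L, the pumping lemma holds vacuously if p > max|s| for s ∈ L.

The longest string in L = {aaa, bbb, ccc} has length 3.
If p = 4, then no string s ∈ L has |s| ≥ p, so the condition is vacuously true.

The minimum pumping length is p = 4.

Why no smaller p works: for any p ≤ 3, the longest string s ∈ L has |s| = 3 ≥ p, so it would
have to be pumpable; but pumping up (i = 2, 3, ...) produces ever longer strings, which cannot all lie in the
finite language L. So the pumping property fails for every p ≤ 3.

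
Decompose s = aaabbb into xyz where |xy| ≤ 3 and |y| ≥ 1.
x = '', y = 'aa', z = 'abbb'

For s = aaabbb and p = 3, one valid decomposition is:
- x = '' (length 0)
- y = 'aa' (length 2)
- z = 'abbb' (length 4)

Verification:
- xyz = '' + 'aa' + 'abbb' = aaabbb ✓
- |xy| = 2 ≤ 3 ✓
- |y| = 2 > 0 ✓

All pumping lemma constraints are satisfied.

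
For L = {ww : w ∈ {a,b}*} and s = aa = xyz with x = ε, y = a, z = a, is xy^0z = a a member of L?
No

xy⁰z = ε · ε · a = a.
a has odd length 1, so it cannot be written as ww and is not in L.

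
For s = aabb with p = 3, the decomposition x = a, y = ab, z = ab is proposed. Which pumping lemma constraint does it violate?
Violated: xyz = s

The decomposition x = a, y = ab, z = ab for s = aabb with p = 3
violates the constraint: xyz = s

xyz = 'a' + 'ab' + 'ab' = 'aabab' ≠ 'aabb' = s. The decomposition doesn't reconstruct s.

Pumping lemma constraints:
1. xyz = s (decomposition is valid)
2. |xy| ≤ p
3. |y| > 0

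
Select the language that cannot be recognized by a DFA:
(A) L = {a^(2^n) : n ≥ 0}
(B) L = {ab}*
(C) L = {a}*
(A) {a^(2^n) : n ≥ 0}

(A) L = {a^(2^n) : n ≥ 0} is NOT regular.

The pumping lemma can be used to prove this:
After pumping, length is no longer a power of 2

The other languages are regular because they can be recognized by finite automata.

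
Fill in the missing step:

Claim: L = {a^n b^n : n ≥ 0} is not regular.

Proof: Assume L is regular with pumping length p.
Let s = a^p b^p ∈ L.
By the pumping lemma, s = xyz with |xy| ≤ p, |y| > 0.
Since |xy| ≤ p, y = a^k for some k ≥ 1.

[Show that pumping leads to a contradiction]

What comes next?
Consider xy²z = a^(p+k) b^p.

Since k ≥ 1, we have p + k > p.
So xy²z has more a's than b's: (p+k) a's vs p b's.
This means xy²z ∉ L because a^n b^n requires equal counts.

This contradicts the pumping lemma which states xy²z ∈ L.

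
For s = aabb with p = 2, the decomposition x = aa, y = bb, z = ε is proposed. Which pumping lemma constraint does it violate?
Violated: |xy| ≤ p

The decomposition x = aa, y = bb, z = ε for s = aabb with p = 2
violates the constraint: |xy| ≤ p

|xy| = |aabb| = 4 > 2 = p. The decomposition puts too many characters in xy.

Pumping lemma constraints:
1. xyz = s (decomposition is valid)
2. |xy| ≤ p
3. |y| > 0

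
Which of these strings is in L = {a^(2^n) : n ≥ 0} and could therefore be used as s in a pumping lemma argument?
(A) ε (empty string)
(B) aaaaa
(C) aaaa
(C) aaaa

The pumping lemma is applied to a string s that lies in L, so first check membership of each option:
- (A) ε has length 0, which is not a power of 2, so it is not in L ✗
- (B) aaaaa has length 5, strictly between 2^2 = 4 and 2^3 = 8, so it is not in L ✗
- (C) aaaa has length 4 = 2^2, so it is in L ✓

Only (C) aaaa is in L, so it is the only candidate that could play the role of s.
(In a complete proof one picks s in terms of the pumping length p so that |s| ≥ p is guaranteed; a fixed string like aaaa illustrates the shape of such an s.)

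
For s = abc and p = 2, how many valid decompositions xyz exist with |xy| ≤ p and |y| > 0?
3

For s = 'abc' with pumping length p = 2:

Constraints: |xy| ≤ 2, |y| > 0

Valid decompositions (|xy| ≤ p, |y| ≥ 1):
  • x='', y='a', z='bc'
  • x='a', y='b', z='c'
  • x='', y='ab', z='c'

Total count: 3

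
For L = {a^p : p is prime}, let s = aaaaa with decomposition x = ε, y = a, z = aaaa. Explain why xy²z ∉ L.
xy²z = aaaaaa ∉ L

Pumping with i = 2 replaces y = a by y² = aa:
- Original: s = xyz = aaaaa; aaaaa has length 5, which is prime, so it is in L
- Pumped: xy²z = ε · aa · aaaa = aaaaaa
- aaaaaa has length 6 = 2 × 3, which is not prime, so it is not in L

The pumping lemma would require xy²z ∈ L, so this decomposition yields a contradiction.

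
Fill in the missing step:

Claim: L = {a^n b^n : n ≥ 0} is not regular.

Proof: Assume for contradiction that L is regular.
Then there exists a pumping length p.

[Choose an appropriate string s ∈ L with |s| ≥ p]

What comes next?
s = a^p b^p

This string is in L (has equal a's and b's) and has length 2p ≥ p.
Any decomposition xyz with |xy| ≤ p means y consists only of a's,
so pumping will unbalance the counts.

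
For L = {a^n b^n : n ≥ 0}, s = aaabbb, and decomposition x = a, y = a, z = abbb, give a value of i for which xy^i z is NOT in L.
i = 2

xy²z = a · aa · abbb = aaaabbb; aaaabbb has 4 a's and 3 b's; 4 ≠ 3, so it is not in L.
(Other choices also work, e.g. i = 0, 3; only i = 1 is guaranteed to stay in L since xy¹z = s.)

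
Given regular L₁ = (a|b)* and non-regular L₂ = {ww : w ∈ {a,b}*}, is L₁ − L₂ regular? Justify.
No — L₁ − L₂ is not regular.

L₁ − L₂ is the complement of {ww} within {a,b}*. If it were regular, its complement {ww} would be regular as well (regular languages are closed under complement) — contradiction. So L₁ − L₂ is not regular.

Note that the bare facts "L₁ regular, L₂ non-regular" do not settle the question by themselves: the closure of regular languages under ∪, ∩, complement and difference applies only when BOTH operands are regular. With a non-regular operand the result can come out regular or non-regular depending on the specific languages, so one has to work out L₁ − L₂ for this particular pair, as above.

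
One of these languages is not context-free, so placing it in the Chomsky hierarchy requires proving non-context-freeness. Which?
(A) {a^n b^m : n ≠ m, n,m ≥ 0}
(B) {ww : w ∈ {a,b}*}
(B) {ww : w ∈ {a,b}*}

(B) {ww : w ∈ {a,b}*} requires the CFL pumping lemma.

- {a^n b^m : n ≠ m, n,m ≥ 0} is context-free (but not regular)
  • Can be shown non-regular with the regular pumping lemma
  • After pumping a's, we can make n = m

- {ww : w ∈ {a,b}*} is NOT context-free
  • Requires the CFL pumping lemma to prove
  • Cannot verify equality of two arbitrary substrings

The CFL pumping lemma is "stronger" in that it can prove non-membership
in the larger class of context-free languages.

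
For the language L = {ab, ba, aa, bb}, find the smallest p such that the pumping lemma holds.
p = 3

For a finite language L, the pumping lemma holds vacuously if p > max|s| for s ∈ L.

The longest string in L = {ab, ba, aa, bb} has length 2.
If p = 3, then no string s ∈ L has |s| ≥ p, so the condition is vacuously true.

The minimum pumping length is p = 3.

Why no smaller p works: for any p ≤ 2, the longest string s ∈ L has |s| = 2 ≥ p, so it would
have to be pumpable; but pumping up (i = 2, 3, ...) produces ever longer strings, which cannot all lie in the
finite language L. So the pumping property fails for every p ≤ 2.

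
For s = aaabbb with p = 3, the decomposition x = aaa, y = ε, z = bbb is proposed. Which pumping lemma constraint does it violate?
Violated: |y| > 0

The decomposition x = aaa, y = ε, z = bbb for s = aaabbb with p = 3
violates the constraint: |y| > 0

|y| = 0, but the pumping lemma requires |y| > 0 (y must be non-empty).

Pumping lemma constraints:
1. xyz = s (decomposition is valid)
2. |xy| ≤ p
3. |y| > 0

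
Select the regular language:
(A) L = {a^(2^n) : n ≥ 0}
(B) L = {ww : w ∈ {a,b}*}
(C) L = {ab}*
(C) {ab}*

(C) L = {ab}* is regular.

This can be recognized by a finite automaton (DFA/NFA).
Regular expressions like {ab}* define regular languages.

The other choices are not regular:
- {a^(2^n) : n ≥ 0}: After pumping, length is no longer a power of 2
- {ww : w ∈ {a,b}*}: After pumping, the two halves no longer match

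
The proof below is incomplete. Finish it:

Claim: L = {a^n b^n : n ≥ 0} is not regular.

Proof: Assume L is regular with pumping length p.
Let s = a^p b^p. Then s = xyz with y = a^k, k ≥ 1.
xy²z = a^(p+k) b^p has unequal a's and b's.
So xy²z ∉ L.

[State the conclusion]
This contradicts the pumping lemma for regular languages,
which guarantees xy^i z ∈ L for all i ≥ 0.

Since our assumption that L is regular leads to a contradiction,
we conclude that L = {a^n b^n : n ≥ 0} is NOT regular. ∎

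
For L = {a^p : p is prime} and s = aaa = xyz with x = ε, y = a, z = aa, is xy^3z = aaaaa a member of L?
Yes

xy³z = ε · aaa · aa = aaaaa.
aaaaa has length 5, which is prime, so it is in L.
(A single pumped string landing in L is not a contradiction by itself; a non-regularity proof needs some i for which xy^i z ∉ L, for every admissible decomposition.)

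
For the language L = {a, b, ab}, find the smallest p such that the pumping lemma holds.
p = 3

For a finite language L, the pumping lemma holds vacuously if p > max|s| for s ∈ L.

The longest string in L = {a, b, ab} has length 2.
If p = 3, then no string s ∈ L has |s| ≥ p, so the condition is vacuously true.

The minimum pumping length is p = 3.

Why no smaller p works: for any p ≤ 2, the longest string s ∈ L has |s| = 2 ≥ p, so it would
have to be pumpable; but pumping up (i = 2, 3, ...) produces ever longer strings, which cannot all lie in the
finite language L. So the pumping property fails for every p ≤ 2.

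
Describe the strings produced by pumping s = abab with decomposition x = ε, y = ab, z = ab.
{xy^i z : i ≥ 0} = {(ab)^(i+1) : i ≥ 0} = {ab, abab, ababab, ...}

With x = ε, y = ab, z = ab: Pumping 'ab' gives strings of alternating a's and b's.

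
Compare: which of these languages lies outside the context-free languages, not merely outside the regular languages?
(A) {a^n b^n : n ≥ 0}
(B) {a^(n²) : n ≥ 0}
(B) {a^(n²) : n ≥ 0}

(B) {a^(n²) : n ≥ 0} requires the CFL pumping lemma.

- {a^n b^n : n ≥ 0} is context-free (but not regular)
  • Can be shown non-regular with the regular pumping lemma
  • After pumping, the number of a's and b's become unequal

- {a^(n²) : n ≥ 0} is NOT context-free
  • Requires the CFL pumping lemma to prove
  • Gaps between squares grow unboundedly

The CFL pumping lemma is "stronger" in that it can prove non-membership
in the larger class of context-free languages.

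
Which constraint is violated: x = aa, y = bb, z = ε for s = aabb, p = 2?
Violated: |xy| ≤ p

The decomposition x = aa, y = bb, z = ε for s = aabb with p = 2
violates the constraint: |xy| ≤ p

|xy| = |aabb| = 4 > 2 = p. The decomposition puts too many characters in xy.

Pumping lemma constraints:
1. xyz = s (decomposition is valid)
2. |xy| ≤ p
3. |y| > 0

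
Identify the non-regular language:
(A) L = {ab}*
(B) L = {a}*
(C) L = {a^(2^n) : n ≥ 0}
(C) {a^(2^n) : n ≥ 0}

(C) L = {a^(2^n) : n ≥ 0} is NOT regular.

The pumping lemma can be used to prove this:
After pumping, length is no longer a power of 2

The other languages are regular because they can be recognized by finite automata.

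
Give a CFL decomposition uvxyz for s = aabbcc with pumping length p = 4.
u='a', v='a', x='bb', y='c', z='c'

For s = aabbcc with pumping length p = 4:

One valid decomposition:
- u = 'a'
- v = 'a'
- x = 'bb'
- y = 'c'
- z = 'c'

Verification:
- uvxyz = 'a' + 'a' + 'bb' + 'c' + 'c' = aabbcc ✓
- |vxy| = |'abbc'| = 4 ≤ 4 ✓
- |vy| = |'ac'| = 2 > 0 ✓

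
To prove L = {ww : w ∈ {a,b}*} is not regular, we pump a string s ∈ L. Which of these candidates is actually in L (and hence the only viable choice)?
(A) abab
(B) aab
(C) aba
(A) abab

The pumping lemma is applied to a string s that lies in L, so first check membership of each option:
- (A) abab splits into halves ab · ab, which are equal, so it is in L (w = ab) ✓
- (B) aab has odd length 3, so it cannot be written as ww and is not in L ✗
- (C) aba has odd length 3, so it cannot be written as ww and is not in L ✗

Only (A) abab is in L, so it is the only candidate that could play the role of s.
(In a complete proof one picks s in terms of the pumping length p so that |s| ≥ p is guaranteed; a fixed string like abab illustrates the shape of such an s.)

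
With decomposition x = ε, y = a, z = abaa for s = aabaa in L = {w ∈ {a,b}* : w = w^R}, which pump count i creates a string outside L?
i = 0

xy⁰z = ε · ε · abaa = abaa; abaa reversed is aaba ≠ abaa, so it is not a palindrome and is not in L.
(Other choices also work, e.g. i = 2, 3; only i = 1 is guaranteed to stay in L since xy¹z = s.)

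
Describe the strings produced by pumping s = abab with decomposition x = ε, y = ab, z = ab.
{xy^i z : i ≥ 0} = {(ab)^(i+1) : i ≥ 0} = {ab, abab, ababab, ...}

With x = ε, y = ab, z = ab: Pumping 'ab' gives strings of alternating a's and b's.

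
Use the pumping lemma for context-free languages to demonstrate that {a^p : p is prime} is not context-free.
Assume for contradiction that L is context-free, and let p ≥ 1 be the pumping length given by the pumping lemma for CFLs.
Choose a prime q with q ≥ p and let s = a^q. Then s ∈ L and |s| = q ≥ p.
By the CFL pumping lemma, s = uvxyz for some u, v, x, y, z with |vxy| ≤ p, |vy| ≥ 1, and uv^i xy^i z ∈ L for every i ≥ 0.
All symbols are a's, so only lengths matter: let k = |vy|, with 1 ≤ k ≤ p. Then |uv^i xy^i z| = q + (i − 1)k.

Take i = q + 1: the length is q + qk = q(k + 1).
Both factors satisfy q ≥ 2 and k + 1 ≥ 2, so q(k + 1) is composite and uv^(q+1) xy^(q+1) z ∉ L.

This contradicts the CFL pumping lemma, which requires uv^i xy^i z ∈ L for all i ≥ 0.
Hence L = {a^p : p is prime} is not context-free. ∎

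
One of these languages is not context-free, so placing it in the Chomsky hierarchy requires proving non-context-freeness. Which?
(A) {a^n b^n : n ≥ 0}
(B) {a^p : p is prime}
(B) {a^p : p is prime}

(B) {a^p : p is prime} requires the CFL pumping lemma.

- {a^n b^n : n ≥ 0} is context-free (but not regular)
  • Can be shown non-regular with the regular pumping lemma
  • After pumping, the number of a's and b's become unequal

- {a^p : p is prime} is NOT context-free
  • Requires the CFL pumping lemma to prove
  • The CFL pumping lemma also fails because prime gaps are unbounded

The CFL pumping lemma is "stronger" in that it can prove non-membership
in the larger class of context-free languages.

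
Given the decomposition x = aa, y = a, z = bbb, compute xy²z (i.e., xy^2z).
aaaabbb

Given x = 'aa', y = 'a', z = 'bbb' and i = 2:

xy^2z = x + y·y·...·y (2 times) + z
       = 'aa' + 'a'^2 + 'bbb'
       = 'aa' + 'aa' + 'bbb'
       = 'aaaabbb'

The pumped string is 'aaaabbb' with length 7.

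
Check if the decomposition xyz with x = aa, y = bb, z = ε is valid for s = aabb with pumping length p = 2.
Violated: |xy| ≤ p

The decomposition x = aa, y = bb, z = ε for s = aabb with p = 2
violates the constraint: |xy| ≤ p

|xy| = |aabb| = 4 > 2 = p. The decomposition puts too many characters in xy.

Pumping lemma constraints:
1. xyz = s (decomposition is valid)
2. |xy| ≤ p
3. |y| > 0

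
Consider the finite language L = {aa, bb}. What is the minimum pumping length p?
p = 3

For a finite language L, the pumping lemma holds vacuously if p > max|s| for s ∈ L.

The longest string in L = {aa, bb} has length 2.
If p = 3, then no string s ∈ L has |s| ≥ p, so the condition is vacuously true.

The minimum pumping length is p = 3.

Why no smaller p works: for any p ≤ 2, the longest string s ∈ L has |s| = 2 ≥ p, so it would
have to be pumpable; but pumping up (i = 2, 3, ...) produces ever longer strings, which cannot all lie in the
finite language L. So the pumping property fails for every p ≤ 2.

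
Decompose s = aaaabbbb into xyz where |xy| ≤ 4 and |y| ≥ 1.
x = 'aa', y = 'a', z = 'abbbb'

For s = aaaabbbb and p = 4, one valid decomposition is:
- x = 'aa' (length 2)
- y = 'a' (length 1)
- z = 'abbbb' (length 5)

Verification:
- xyz = 'aa' + 'a' + 'abbbb' = aaaabbbb ✓
- |xy| = 3 ≤ 4 ✓
- |y| = 1 > 0 ✓

All pumping lemma constraints are satisfied.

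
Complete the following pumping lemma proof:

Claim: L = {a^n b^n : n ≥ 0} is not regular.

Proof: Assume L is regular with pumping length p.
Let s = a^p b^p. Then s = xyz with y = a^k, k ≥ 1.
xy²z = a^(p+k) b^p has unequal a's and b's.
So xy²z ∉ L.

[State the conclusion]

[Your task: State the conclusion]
This contradicts the pumping lemma for regular languages,
which guarantees xy^i z ∈ L for all i ≥ 0.

Since our assumption that L is regular leads to a contradiction,
we conclude that L = {a^n b^n : n ≥ 0} is NOT regular. ∎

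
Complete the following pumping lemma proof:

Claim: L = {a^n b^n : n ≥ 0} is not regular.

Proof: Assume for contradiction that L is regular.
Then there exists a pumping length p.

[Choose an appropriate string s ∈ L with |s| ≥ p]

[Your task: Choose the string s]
s = a^p b^p

This string is in L (has equal a's and b's) and has length 2p ≥ p.
Any decomposition xyz with |xy| ≤ p means y consists only of a's,
so pumping will unbalance the counts.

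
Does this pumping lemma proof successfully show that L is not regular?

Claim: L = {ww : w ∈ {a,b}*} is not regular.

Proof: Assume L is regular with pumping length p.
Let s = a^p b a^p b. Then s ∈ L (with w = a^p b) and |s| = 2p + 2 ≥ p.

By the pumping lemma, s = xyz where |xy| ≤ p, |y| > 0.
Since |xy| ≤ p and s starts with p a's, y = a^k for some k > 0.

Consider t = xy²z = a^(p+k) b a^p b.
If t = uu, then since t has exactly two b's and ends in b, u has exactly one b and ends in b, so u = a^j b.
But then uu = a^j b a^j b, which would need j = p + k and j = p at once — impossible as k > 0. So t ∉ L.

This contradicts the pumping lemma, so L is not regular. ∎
The proof is correct.

This proof is valid because:
1. s = a^p b a^p b is in L and is chosen in terms of p, so |s| ≥ p holds for every p
2. The decomposition analysis is correct: |xy| ≤ p forces y to lie inside the leading a's
3. The contradiction is valid: the argument shows a^(p+k) b a^p b cannot be split into two equal halves
4. The conclusion follows logically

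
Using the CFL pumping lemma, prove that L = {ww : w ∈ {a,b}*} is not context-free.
Assume for contradiction that L is context-free, and let p ≥ 1 be the pumping length given by the pumping lemma for CFLs.
Choose s = a^p b^p a^p b^p. Then s ∈ L (take w = a^p b^p) and |s| = 4p ≥ p.
By the CFL pumping lemma, s = uvxyz for some u, v, x, y, z with |vxy| ≤ p, |vy| ≥ 1, and uv^i xy^i z ∈ L for every i ≥ 0.

Write s as four blocks A₁ B₁ A₂ B₂ with A₁ = A₂ = a^p and B₁ = B₂ = b^p. Since |vxy| ≤ p, the window vxy lies inside at most two adjacent blocks. Take i = 0 and let t = uxz, so |t| = 4p − |vy| with 1 ≤ |vy| ≤ p. If |t| is odd, t ∉ L immediately, so assume |vy| is even (hence |vy| ≥ 2) and |t|/2 = 2p − |vy|/2, which satisfies p ≤ |t|/2 ≤ 2p − 1.

Case 1 (vxy inside A₁B₁): t = a^(p−j) b^(p−l) a^p b^p with j + l = |vy|. The second half of t has length < 2p, so it is a suffix of the trailing a^p b^p and ends in b; the first half is a^(p−j) b^(p−l) a^((j+l)/2), which ends in a because (j+l)/2 ≥ 1. The halves differ, so t ∉ L.

Case 2 (vxy inside B₁A₂, straddling the middle): t = a^p b^(p−j) a^(p−l) b^p with j + l = |vy|. If t = ww, then w is a prefix of t of length ≥ p, so w begins with a^p; and w is a suffix of t of length ≥ p, so w ends with b^p. That forces |w| ≥ 2p, contradicting |w| = |t|/2 ≤ 2p − 1. So t ∉ L.

Case 3 (vxy inside A₂B₂): t = a^p b^p a^(p−j) b^(p−l) with j + l = |vy|. The first half of t is a prefix of a^p b^p, so it begins with a; the second half is b^((j+l)/2) a^(p−j) b^(p−l), which begins with b. The halves differ, so t ∉ L.

In every case uv⁰xy⁰z = uxz ∉ L.

This contradicts the CFL pumping lemma, which requires uv^i xy^i z ∈ L for all i ≥ 0.
Hence L = {ww : w ∈ {a,b}*} is not context-free. ∎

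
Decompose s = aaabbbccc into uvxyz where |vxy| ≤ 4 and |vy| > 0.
u='aa', v='a', x='bb', y='b', z='ccc'

For s = aaabbbccc with pumping length p = 4:

One valid decomposition:
- u = 'aa'
- v = 'a'
- x = 'bb'
- y = 'b'
- z = 'ccc'

Verification:
- uvxyz = 'aa' + 'a' + 'bb' + 'b' + 'ccc' = aaabbbccc ✓
- |vxy| = |'abbb'| = 4 ≤ 4 ✓
- |vy| = |'ab'| = 2 > 0 ✓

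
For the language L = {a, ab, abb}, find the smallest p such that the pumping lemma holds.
p = 4

For a finite language L, the pumping lemma holds vacuously if p > max|s| for s ∈ L.

The longest string in L = {a, ab, abb} has length 3.
If p = 4, then no string s ∈ L has |s| ≥ p, so the condition is vacuously true.

The minimum pumping length is p = 4.

Why no smaller p works: for any p ≤ 3, the longest string s ∈ L has |s| = 3 ≥ p, so it would
have to be pumpable; but pumping up (i = 2, 3, ...) produces ever longer strings, which cannot all lie in the
finite language L. So the pumping property fails for every p ≤ 3.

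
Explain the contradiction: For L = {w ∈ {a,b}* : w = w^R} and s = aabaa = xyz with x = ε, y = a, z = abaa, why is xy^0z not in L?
xy⁰z = abaa ∉ L

Pumping with i = 0 replaces y = a by y⁰ = ε:
- Original: s = xyz = aabaa; aabaa reversed is aabaa, the same string, so it is a palindrome and is in L
- Pumped: xy⁰z = ε · ε · abaa = abaa
- abaa reversed is aaba ≠ abaa, so it is not a palindrome and is not in L

The pumping lemma would require xy⁰z ∈ L, so this decomposition yields a contradiction.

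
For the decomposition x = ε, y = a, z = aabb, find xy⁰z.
aabb

Given x = '', y = 'a', z = 'aabb' and i = 0:

xy^0z = x + y·y·...·y (0 times) + z
       = '' + 'a'^0 + 'aabb'
       = '' + '' + 'aabb'
       = 'aabb'

The pumped string is 'aabb' with length 4.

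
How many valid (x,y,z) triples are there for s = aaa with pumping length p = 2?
3

For s = 'aaa' with pumping length p = 2:

Constraints: |xy| ≤ 2, |y| > 0

Valid decompositions (|xy| ≤ p, |y| ≥ 1):
  • x='', y='a', z='aa'
  • x='a', y='a', z='a'
  • x='', y='aa', z='a'

Total count: 3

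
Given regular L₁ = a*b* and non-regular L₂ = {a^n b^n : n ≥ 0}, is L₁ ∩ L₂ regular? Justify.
No — L₁ ∩ L₂ is not regular.

Every string a^n b^n already lies in a*b*, so L₁ ∩ L₂ = {a^n b^n : n ≥ 0} = L₂ itself, which is the standard non-regular language (pump s = a^p b^p).

Note that the bare facts "L₁ regular, L₂ non-regular" do not settle the question by themselves: the closure of regular languages under ∪, ∩, complement and difference applies only when BOTH operands are regular. With a non-regular operand the result can come out regular or non-regular depending on the specific languages, so one has to work out L₁ ∩ L₂ for this particular pair, as above.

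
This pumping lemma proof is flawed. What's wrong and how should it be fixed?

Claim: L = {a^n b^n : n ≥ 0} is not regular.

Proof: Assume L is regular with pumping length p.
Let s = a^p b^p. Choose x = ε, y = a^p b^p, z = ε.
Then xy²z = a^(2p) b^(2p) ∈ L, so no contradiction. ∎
Error: The decomposition violates |xy| ≤ p. With y = a^p b^p, |xy| = |y| = 2p > p. (The proof also miscomputes xy²z, which would be a^p b^p a^p b^p rather than a^(2p) b^(2p), and it wrongly treats one harmless decomposition as settling the matter — the prover does not get to choose the decomposition.)

Correction: The pumping lemma requires |xy| ≤ p, and the argument must handle every decomposition satisfying |xy| ≤ p, |y| ≥ 1. Since s starts with p a's, any such y consists only of a's, say y = a^k with k ≥ 1. Then xy²z = a^(p+k) b^p has unequal numbers of a's and b's, so xy²z ∉ L — the required contradiction.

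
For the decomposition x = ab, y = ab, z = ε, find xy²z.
ababab

Given x = 'ab', y = 'ab', z = '' and i = 2:

xy^2z = x + y·y·...·y (2 times) + z
       = 'ab' + 'ab'^2 + ''
       = 'ab' + 'abab' + ''
       = 'ababab'

The pumped string is 'ababab' with length 6.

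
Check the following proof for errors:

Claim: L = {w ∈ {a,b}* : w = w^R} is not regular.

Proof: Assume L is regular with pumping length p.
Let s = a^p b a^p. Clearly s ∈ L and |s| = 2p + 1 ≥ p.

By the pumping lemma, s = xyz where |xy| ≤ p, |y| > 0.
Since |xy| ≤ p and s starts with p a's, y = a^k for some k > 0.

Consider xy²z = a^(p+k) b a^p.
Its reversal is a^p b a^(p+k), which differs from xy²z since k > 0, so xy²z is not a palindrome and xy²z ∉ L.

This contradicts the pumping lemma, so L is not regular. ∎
The proof is correct.

This proof is valid because:
1. s = a^p b a^p is in L and is chosen in terms of p, so |s| ≥ p holds for every p
2. The decomposition analysis is correct: |xy| ≤ p forces y to lie inside the leading a's
3. The contradiction is valid: a^(p+k) b a^p has more a's before the b than after it, so it is not a palindrome
4. The conclusion follows logically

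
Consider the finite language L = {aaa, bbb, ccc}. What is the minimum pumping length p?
p = 4

For a finite language L, the pumping lemma holds vacuously if p > max|s| for s ∈ L.

The longest string in L = {aaa, bbb, ccc} has length 3.
If p = 4, then no string s ∈ L has |s| ≥ p, so the condition is vacuously true.

The minimum pumping length is p = 4.

Why no smaller p works: for any p ≤ 3, the longest string s ∈ L has |s| = 3 ≥ p, so it would
have to be pumpable; but pumping up (i = 2, 3, ...) produces ever longer strings, which cannot all lie in the
finite language L. So the pumping property fails for every p ≤ 3.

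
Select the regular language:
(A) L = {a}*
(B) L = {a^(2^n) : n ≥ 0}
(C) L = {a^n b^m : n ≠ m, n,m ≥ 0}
(A) {a}*

(A) L = {a}* is regular.

This can be recognized by a finite automaton (DFA/NFA).
Regular expressions like {a}* define regular languages.

The other choices are not regular:
- {a^n b^m : n ≠ m, n,m ≥ 0}: After pumping a's, we can make n = m
- {a^(2^n) : n ≥ 0}: After pumping, length is no longer a power of 2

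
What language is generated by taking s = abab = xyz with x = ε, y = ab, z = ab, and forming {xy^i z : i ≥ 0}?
{xy^i z : i ≥ 0} = {(ab)^(i+1) : i ≥ 0} = {ab, abab, ababab, ...}

With x = ε, y = ab, z = ab: Pumping 'ab' gives strings of alternating a's and b's.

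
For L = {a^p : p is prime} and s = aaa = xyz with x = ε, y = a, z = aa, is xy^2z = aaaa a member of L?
No

xy²z = ε · aa · aa = aaaa.
aaaa has length 4 = 2 × 2, which is not prime, so it is not in L.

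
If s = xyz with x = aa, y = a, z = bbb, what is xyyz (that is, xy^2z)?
aaaabbb

Given x = 'aa', y = 'a', z = 'bbb' and i = 2:

xy^2z = x + y·y·...·y (2 times) + z
       = 'aa' + 'a'^2 + 'bbb'
       = 'aa' + 'aa' + 'bbb'
       = 'aaaabbb'

The pumped string is 'aaaabbb' with length 7.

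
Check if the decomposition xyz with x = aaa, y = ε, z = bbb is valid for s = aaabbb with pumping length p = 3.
Violated: |y| > 0

The decomposition x = aaa, y = ε, z = bbb for s = aaabbb with p = 3
violates the constraint: |y| > 0

|y| = 0, but the pumping lemma requires |y| > 0 (y must be non-empty).

Pumping lemma constraints:
1. xyz = s (decomposition is valid)
2. |xy| ≤ p
3. |y| > 0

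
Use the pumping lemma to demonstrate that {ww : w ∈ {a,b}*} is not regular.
Assume for contradiction that L is regular, and let p ≥ 1 be the pumping length given by the pumping lemma.
Choose s = a^p b a^p b. Then s ∈ L (take w = a^p b) and |s| = 2p + 2 ≥ p.
By the pumping lemma, s = xyz for some x, y, z with |xy| ≤ p, |y| ≥ 1, and xy^i z ∈ L for every i ≥ 0.
Since |xy| ≤ p and the first p symbols of s are all a's, y = a^k for some k with 1 ≤ k ≤ p.

Take i = 2: t = xy²z = a^(p + k) b a^p b.
Suppose t = uu for some string u. The string t contains exactly two b's and ends in b, so u contains exactly one b and ends in b; hence u = a^j b for some j, and uu = a^j b a^j b. Comparing with t = a^(p + k) b a^p b forces j = p + k (first block) and j = p (second block), which is impossible since k ≥ 1. So t ∉ L.

This contradicts the pumping lemma, which requires xy^i z ∈ L for all i ≥ 0.
Hence L = {ww : w ∈ {a,b}*} is not regular. ∎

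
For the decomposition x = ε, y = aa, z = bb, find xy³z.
aaaaaabb

Given x = '', y = 'aa', z = 'bb' and i = 3:

xy^3z = x + y·y·...·y (3 times) + z
       = '' + 'aa'^3 + 'bb'
       = '' + 'aaaaaa' + 'bb'
       = 'aaaaaabb'

The pumped string is 'aaaaaabb' with length 8.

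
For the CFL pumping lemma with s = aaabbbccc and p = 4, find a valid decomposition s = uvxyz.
u='aa', v='a', x='bb', y='b', z='ccc'

For s = aaabbbccc with pumping length p = 4:

One valid decomposition:
- u = 'aa'
- v = 'a'
- x = 'bb'
- y = 'b'
- z = 'ccc'

Verification:
- uvxyz = 'aa' + 'a' + 'bb' + 'b' + 'ccc' = aaabbbccc ✓
- |vxy| = |'abbb'| = 4 ≤ 4 ✓
- |vy| = |'ab'| = 2 > 0 ✓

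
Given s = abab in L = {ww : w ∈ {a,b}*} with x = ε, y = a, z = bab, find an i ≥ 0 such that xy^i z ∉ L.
i = 3

xy³z = ε · aaa · bab = aaabab; aaabab has length 6; its halves are aaa and bab, which differ, so it is not in L.
(Other choices also work, e.g. i = 0, 2; only i = 1 is guaranteed to stay in L since xy¹z = s.)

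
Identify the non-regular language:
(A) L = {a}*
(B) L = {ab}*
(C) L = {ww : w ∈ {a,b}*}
(C) {ww : w ∈ {a,b}*}

(C) L = {ww : w ∈ {a,b}*} is NOT regular.

The pumping lemma can be used to prove this:
After pumping, the two halves no longer match

The other languages are regular because they can be recognized by finite automata.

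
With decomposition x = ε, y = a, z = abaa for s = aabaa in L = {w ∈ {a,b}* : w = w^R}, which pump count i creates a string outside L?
i = 2

xy²z = ε · aa · abaa = aaabaa; aaabaa reversed is aabaaa ≠ aaabaa, so it is not a palindrome and is not in L.
(Other choices also work, e.g. i = 0, 3; only i = 1 is guaranteed to stay in L since xy¹z = s.)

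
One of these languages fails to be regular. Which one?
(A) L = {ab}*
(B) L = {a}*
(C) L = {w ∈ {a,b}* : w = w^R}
(C) {w ∈ {a,b}* : w = w^R}

(C) L = {w ∈ {a,b}* : w = w^R} is NOT regular.

The pumping lemma can be used to prove this:
After pumping, the string is no longer symmetric

The other languages are regular because they can be recognized by finite automata.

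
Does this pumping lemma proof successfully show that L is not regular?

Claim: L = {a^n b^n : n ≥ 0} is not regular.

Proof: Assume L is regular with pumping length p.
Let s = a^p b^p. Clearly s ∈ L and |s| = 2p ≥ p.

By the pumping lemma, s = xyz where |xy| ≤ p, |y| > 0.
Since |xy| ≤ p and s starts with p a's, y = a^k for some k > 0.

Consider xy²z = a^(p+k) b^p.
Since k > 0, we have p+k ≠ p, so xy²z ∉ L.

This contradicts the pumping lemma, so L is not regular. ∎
The proof is correct.

This proof is valid because:
1. The string s = a^p b^p is correctly in L
2. The decomposition analysis is correct: y must consist only of a's
3. The contradiction is valid: pumping increases a's but not b's
4. The conclusion follows logically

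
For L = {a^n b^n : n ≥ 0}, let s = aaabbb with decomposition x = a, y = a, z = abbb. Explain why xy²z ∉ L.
xy²z = aaaabbb ∉ L

Pumping with i = 2 replaces y = a by y² = aa:
- Original: s = xyz = aaabbb; aaabbb = a^3 b^3 has equal counts (3 = 3), so it is in L
- Pumped: xy²z = a · aa · abbb = aaaabbb
- aaaabbb has 4 a's and 3 b's; 4 ≠ 3, so it is not in L

The pumping lemma would require xy²z ∈ L, so this decomposition yields a contradiction.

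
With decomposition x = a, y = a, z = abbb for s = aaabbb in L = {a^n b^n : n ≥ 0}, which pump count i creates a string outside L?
i = 2

xy²z = a · aa · abbb = aaaabbb; aaaabbb has 4 a's and 3 b's; 4 ≠ 3, so it is not in L.
(Other choices also work, e.g. i = 0, 3; only i = 1 is guaranteed to stay in L since xy¹z = s.)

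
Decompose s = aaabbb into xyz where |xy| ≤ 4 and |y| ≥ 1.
x = '', y = 'aaa', z = 'bbb'

For s = aaabbb and p = 4, one valid decomposition is:
- x = '' (length 0)
- y = 'aaa' (length 3)
- z = 'bbb' (length 3)

Verification:
- xyz = '' + 'aaa' + 'bbb' = aaabbb ✓
- |xy| = 3 ≤ 4 ✓
- |y| = 3 > 0 ✓

All pumping lemma constraints are satisfied.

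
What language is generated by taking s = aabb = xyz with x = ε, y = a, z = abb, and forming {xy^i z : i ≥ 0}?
{xy^i z : i ≥ 0} = {a^(i+1) b^2 : i ≥ 0} = {abb, aabb, aaabb, ...}

With x = ε, y = a, z = abb: Starting with aabb and pumping the first 'a' (z = abb keeps the second 'a'), we get strings with i+1 a's followed by 2 b's for i = 0, 1, 2, ...; note bb is not produced because z always contributes one a.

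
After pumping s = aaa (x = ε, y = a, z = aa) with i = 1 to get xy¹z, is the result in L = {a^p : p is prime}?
Yes

xy¹z = ε · a · aa = aaa.
aaa has length 3, which is prime, so it is in L.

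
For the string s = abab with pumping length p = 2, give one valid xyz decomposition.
x = 'a', y = 'b', z = 'ab'

For s = abab and p = 2, one valid decomposition is:
- x = 'a' (length 1)
- y = 'b' (length 1)
- z = 'ab' (length 2)

Verification:
- xyz = 'a' + 'b' + 'ab' = abab ✓
- |xy| = 2 ≤ 2 ✓
- |y| = 1 > 0 ✓

All pumping lemma constraints are satisfied.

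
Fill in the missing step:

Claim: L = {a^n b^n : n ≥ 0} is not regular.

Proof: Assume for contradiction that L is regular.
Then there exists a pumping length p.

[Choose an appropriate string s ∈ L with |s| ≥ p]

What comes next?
s = a^p b^p

This string is in L (has equal a's and b's) and has length 2p ≥ p.
Any decomposition xyz with |xy| ≤ p means y consists only of a's,
so pumping will unbalance the counts.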